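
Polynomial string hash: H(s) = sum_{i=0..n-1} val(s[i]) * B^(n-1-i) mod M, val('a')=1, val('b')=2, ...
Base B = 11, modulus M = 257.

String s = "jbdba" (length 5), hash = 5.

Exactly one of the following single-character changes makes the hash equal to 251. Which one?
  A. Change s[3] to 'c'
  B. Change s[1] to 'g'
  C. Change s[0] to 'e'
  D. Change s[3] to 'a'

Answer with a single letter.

Option A: s[3]='b'->'c', delta=(3-2)*11^1 mod 257 = 11, hash=5+11 mod 257 = 16
Option B: s[1]='b'->'g', delta=(7-2)*11^3 mod 257 = 230, hash=5+230 mod 257 = 235
Option C: s[0]='j'->'e', delta=(5-10)*11^4 mod 257 = 40, hash=5+40 mod 257 = 45
Option D: s[3]='b'->'a', delta=(1-2)*11^1 mod 257 = 246, hash=5+246 mod 257 = 251 <-- target

Answer: D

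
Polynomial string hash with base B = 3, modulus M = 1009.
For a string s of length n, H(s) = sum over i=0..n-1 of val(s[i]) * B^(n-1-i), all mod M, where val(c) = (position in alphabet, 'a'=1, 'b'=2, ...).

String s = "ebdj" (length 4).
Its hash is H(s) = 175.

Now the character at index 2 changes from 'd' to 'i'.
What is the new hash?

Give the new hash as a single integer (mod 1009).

val('d') = 4, val('i') = 9
Position k = 2, exponent = n-1-k = 1
B^1 mod M = 3^1 mod 1009 = 3
Delta = (9 - 4) * 3 mod 1009 = 15
New hash = (175 + 15) mod 1009 = 190

Answer: 190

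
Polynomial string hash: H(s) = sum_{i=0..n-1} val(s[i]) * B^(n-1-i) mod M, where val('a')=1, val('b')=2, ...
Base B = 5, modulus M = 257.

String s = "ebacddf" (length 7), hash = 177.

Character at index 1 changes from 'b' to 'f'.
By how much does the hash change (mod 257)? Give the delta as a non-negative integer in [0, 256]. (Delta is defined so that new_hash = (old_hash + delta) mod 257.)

Answer: 164

Derivation:
Delta formula: (val(new) - val(old)) * B^(n-1-k) mod M
  val('f') - val('b') = 6 - 2 = 4
  B^(n-1-k) = 5^5 mod 257 = 41
  Delta = 4 * 41 mod 257 = 164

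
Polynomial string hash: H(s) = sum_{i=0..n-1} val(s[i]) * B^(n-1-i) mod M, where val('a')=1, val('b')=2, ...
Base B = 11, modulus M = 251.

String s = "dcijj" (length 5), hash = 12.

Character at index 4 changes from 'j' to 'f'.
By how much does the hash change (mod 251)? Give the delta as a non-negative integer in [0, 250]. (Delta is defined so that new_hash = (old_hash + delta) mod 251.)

Delta formula: (val(new) - val(old)) * B^(n-1-k) mod M
  val('f') - val('j') = 6 - 10 = -4
  B^(n-1-k) = 11^0 mod 251 = 1
  Delta = -4 * 1 mod 251 = 247

Answer: 247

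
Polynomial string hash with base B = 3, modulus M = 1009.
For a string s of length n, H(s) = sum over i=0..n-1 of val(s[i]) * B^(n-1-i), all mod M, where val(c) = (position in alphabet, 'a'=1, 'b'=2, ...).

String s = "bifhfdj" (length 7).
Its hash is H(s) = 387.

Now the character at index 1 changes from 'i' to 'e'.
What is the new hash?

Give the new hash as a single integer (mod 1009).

Answer: 424

Derivation:
val('i') = 9, val('e') = 5
Position k = 1, exponent = n-1-k = 5
B^5 mod M = 3^5 mod 1009 = 243
Delta = (5 - 9) * 243 mod 1009 = 37
New hash = (387 + 37) mod 1009 = 424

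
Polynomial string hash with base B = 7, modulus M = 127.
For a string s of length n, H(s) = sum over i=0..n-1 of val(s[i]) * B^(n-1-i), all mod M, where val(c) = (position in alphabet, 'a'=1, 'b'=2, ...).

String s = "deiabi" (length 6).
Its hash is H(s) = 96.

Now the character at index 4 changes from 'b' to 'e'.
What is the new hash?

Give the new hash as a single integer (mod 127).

Answer: 117

Derivation:
val('b') = 2, val('e') = 5
Position k = 4, exponent = n-1-k = 1
B^1 mod M = 7^1 mod 127 = 7
Delta = (5 - 2) * 7 mod 127 = 21
New hash = (96 + 21) mod 127 = 117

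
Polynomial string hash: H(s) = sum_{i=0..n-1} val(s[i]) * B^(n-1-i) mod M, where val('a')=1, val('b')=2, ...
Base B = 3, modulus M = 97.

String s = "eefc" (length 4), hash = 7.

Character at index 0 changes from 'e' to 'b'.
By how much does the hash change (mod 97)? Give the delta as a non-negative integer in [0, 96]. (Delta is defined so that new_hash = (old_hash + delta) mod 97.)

Delta formula: (val(new) - val(old)) * B^(n-1-k) mod M
  val('b') - val('e') = 2 - 5 = -3
  B^(n-1-k) = 3^3 mod 97 = 27
  Delta = -3 * 27 mod 97 = 16

Answer: 16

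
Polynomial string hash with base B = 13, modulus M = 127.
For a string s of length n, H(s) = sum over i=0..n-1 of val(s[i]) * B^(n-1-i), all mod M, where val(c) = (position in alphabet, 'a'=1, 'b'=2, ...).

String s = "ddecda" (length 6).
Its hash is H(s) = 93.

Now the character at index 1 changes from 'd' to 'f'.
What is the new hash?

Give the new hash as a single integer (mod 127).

val('d') = 4, val('f') = 6
Position k = 1, exponent = n-1-k = 4
B^4 mod M = 13^4 mod 127 = 113
Delta = (6 - 4) * 113 mod 127 = 99
New hash = (93 + 99) mod 127 = 65

Answer: 65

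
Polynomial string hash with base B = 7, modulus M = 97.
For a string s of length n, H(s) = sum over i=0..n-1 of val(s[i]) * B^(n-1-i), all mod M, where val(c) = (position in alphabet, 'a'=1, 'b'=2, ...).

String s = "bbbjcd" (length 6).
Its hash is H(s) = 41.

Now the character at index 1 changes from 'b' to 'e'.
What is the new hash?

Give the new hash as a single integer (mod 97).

val('b') = 2, val('e') = 5
Position k = 1, exponent = n-1-k = 4
B^4 mod M = 7^4 mod 97 = 73
Delta = (5 - 2) * 73 mod 97 = 25
New hash = (41 + 25) mod 97 = 66

Answer: 66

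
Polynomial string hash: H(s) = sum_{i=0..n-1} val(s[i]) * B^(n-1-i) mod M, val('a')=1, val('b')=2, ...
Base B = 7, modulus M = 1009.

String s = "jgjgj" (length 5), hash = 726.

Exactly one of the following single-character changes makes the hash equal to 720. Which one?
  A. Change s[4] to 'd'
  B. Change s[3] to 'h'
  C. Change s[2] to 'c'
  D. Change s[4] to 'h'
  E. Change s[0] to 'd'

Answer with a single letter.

Answer: A

Derivation:
Option A: s[4]='j'->'d', delta=(4-10)*7^0 mod 1009 = 1003, hash=726+1003 mod 1009 = 720 <-- target
Option B: s[3]='g'->'h', delta=(8-7)*7^1 mod 1009 = 7, hash=726+7 mod 1009 = 733
Option C: s[2]='j'->'c', delta=(3-10)*7^2 mod 1009 = 666, hash=726+666 mod 1009 = 383
Option D: s[4]='j'->'h', delta=(8-10)*7^0 mod 1009 = 1007, hash=726+1007 mod 1009 = 724
Option E: s[0]='j'->'d', delta=(4-10)*7^4 mod 1009 = 729, hash=726+729 mod 1009 = 446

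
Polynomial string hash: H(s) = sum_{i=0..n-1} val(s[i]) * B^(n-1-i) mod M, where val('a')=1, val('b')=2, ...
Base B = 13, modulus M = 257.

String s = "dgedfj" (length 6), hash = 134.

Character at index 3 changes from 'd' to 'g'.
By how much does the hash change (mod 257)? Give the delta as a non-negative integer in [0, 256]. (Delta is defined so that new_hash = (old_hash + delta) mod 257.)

Answer: 250

Derivation:
Delta formula: (val(new) - val(old)) * B^(n-1-k) mod M
  val('g') - val('d') = 7 - 4 = 3
  B^(n-1-k) = 13^2 mod 257 = 169
  Delta = 3 * 169 mod 257 = 250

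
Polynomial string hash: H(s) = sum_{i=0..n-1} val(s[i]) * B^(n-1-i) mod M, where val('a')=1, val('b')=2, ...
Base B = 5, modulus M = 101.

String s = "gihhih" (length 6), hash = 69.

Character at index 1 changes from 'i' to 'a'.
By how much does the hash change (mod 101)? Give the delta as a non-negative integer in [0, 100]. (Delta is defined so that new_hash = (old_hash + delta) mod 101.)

Answer: 50

Derivation:
Delta formula: (val(new) - val(old)) * B^(n-1-k) mod M
  val('a') - val('i') = 1 - 9 = -8
  B^(n-1-k) = 5^4 mod 101 = 19
  Delta = -8 * 19 mod 101 = 50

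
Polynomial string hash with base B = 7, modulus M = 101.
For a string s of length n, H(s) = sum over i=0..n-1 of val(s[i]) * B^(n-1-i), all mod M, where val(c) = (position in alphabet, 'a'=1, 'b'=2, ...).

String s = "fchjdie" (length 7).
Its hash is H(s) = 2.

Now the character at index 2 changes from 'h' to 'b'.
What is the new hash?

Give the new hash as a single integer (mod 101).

Answer: 39

Derivation:
val('h') = 8, val('b') = 2
Position k = 2, exponent = n-1-k = 4
B^4 mod M = 7^4 mod 101 = 78
Delta = (2 - 8) * 78 mod 101 = 37
New hash = (2 + 37) mod 101 = 39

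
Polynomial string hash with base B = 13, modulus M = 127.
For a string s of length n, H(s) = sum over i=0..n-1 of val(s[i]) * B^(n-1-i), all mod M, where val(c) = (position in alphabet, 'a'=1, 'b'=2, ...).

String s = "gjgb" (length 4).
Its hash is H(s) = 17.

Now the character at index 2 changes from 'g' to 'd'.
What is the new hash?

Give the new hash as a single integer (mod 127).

Answer: 105

Derivation:
val('g') = 7, val('d') = 4
Position k = 2, exponent = n-1-k = 1
B^1 mod M = 13^1 mod 127 = 13
Delta = (4 - 7) * 13 mod 127 = 88
New hash = (17 + 88) mod 127 = 105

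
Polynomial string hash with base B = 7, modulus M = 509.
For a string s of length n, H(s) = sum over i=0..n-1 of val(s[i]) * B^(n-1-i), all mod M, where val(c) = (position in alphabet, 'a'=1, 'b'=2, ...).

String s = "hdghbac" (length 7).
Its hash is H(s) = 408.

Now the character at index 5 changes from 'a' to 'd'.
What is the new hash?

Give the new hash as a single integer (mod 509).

val('a') = 1, val('d') = 4
Position k = 5, exponent = n-1-k = 1
B^1 mod M = 7^1 mod 509 = 7
Delta = (4 - 1) * 7 mod 509 = 21
New hash = (408 + 21) mod 509 = 429

Answer: 429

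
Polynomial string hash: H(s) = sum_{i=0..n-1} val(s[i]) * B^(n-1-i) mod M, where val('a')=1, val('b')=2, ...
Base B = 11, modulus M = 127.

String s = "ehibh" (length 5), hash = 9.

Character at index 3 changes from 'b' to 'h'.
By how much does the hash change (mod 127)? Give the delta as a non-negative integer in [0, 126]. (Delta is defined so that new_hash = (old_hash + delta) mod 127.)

Answer: 66

Derivation:
Delta formula: (val(new) - val(old)) * B^(n-1-k) mod M
  val('h') - val('b') = 8 - 2 = 6
  B^(n-1-k) = 11^1 mod 127 = 11
  Delta = 6 * 11 mod 127 = 66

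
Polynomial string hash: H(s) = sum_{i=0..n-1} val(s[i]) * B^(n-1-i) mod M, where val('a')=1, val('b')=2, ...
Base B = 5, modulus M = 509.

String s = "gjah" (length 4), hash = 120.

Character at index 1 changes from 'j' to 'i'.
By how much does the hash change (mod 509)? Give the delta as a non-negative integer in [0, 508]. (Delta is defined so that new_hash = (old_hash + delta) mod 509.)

Delta formula: (val(new) - val(old)) * B^(n-1-k) mod M
  val('i') - val('j') = 9 - 10 = -1
  B^(n-1-k) = 5^2 mod 509 = 25
  Delta = -1 * 25 mod 509 = 484

Answer: 484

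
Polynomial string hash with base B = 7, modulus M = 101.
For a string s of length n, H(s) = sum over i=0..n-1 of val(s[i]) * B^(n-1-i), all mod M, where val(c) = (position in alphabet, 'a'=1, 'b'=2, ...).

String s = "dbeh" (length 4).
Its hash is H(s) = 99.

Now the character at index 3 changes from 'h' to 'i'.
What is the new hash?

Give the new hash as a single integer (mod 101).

val('h') = 8, val('i') = 9
Position k = 3, exponent = n-1-k = 0
B^0 mod M = 7^0 mod 101 = 1
Delta = (9 - 8) * 1 mod 101 = 1
New hash = (99 + 1) mod 101 = 100

Answer: 100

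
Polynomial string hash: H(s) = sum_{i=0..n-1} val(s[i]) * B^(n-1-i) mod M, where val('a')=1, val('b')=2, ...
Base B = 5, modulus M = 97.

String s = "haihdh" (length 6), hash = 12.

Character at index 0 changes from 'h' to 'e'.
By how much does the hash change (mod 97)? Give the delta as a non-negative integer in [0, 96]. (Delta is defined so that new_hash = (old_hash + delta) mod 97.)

Delta formula: (val(new) - val(old)) * B^(n-1-k) mod M
  val('e') - val('h') = 5 - 8 = -3
  B^(n-1-k) = 5^5 mod 97 = 21
  Delta = -3 * 21 mod 97 = 34

Answer: 34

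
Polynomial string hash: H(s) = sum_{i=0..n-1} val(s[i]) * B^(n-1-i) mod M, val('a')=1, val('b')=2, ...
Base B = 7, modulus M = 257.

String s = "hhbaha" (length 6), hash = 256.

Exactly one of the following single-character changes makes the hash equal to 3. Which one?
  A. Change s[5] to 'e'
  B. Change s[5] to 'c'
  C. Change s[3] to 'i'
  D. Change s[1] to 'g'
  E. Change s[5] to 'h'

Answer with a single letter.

Option A: s[5]='a'->'e', delta=(5-1)*7^0 mod 257 = 4, hash=256+4 mod 257 = 3 <-- target
Option B: s[5]='a'->'c', delta=(3-1)*7^0 mod 257 = 2, hash=256+2 mod 257 = 1
Option C: s[3]='a'->'i', delta=(9-1)*7^2 mod 257 = 135, hash=256+135 mod 257 = 134
Option D: s[1]='h'->'g', delta=(7-8)*7^4 mod 257 = 169, hash=256+169 mod 257 = 168
Option E: s[5]='a'->'h', delta=(8-1)*7^0 mod 257 = 7, hash=256+7 mod 257 = 6

Answer: A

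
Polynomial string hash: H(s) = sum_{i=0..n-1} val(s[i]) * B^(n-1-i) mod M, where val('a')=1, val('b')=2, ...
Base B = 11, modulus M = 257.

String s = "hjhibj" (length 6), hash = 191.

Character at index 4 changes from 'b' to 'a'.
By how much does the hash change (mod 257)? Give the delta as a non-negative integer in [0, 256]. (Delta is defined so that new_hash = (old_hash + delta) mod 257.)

Delta formula: (val(new) - val(old)) * B^(n-1-k) mod M
  val('a') - val('b') = 1 - 2 = -1
  B^(n-1-k) = 11^1 mod 257 = 11
  Delta = -1 * 11 mod 257 = 246

Answer: 246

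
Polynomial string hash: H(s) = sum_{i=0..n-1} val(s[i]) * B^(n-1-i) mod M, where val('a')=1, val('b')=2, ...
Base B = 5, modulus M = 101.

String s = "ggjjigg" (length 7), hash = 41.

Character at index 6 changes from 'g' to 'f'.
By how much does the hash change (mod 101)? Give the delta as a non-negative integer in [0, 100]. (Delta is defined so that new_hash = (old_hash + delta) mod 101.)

Answer: 100

Derivation:
Delta formula: (val(new) - val(old)) * B^(n-1-k) mod M
  val('f') - val('g') = 6 - 7 = -1
  B^(n-1-k) = 5^0 mod 101 = 1
  Delta = -1 * 1 mod 101 = 100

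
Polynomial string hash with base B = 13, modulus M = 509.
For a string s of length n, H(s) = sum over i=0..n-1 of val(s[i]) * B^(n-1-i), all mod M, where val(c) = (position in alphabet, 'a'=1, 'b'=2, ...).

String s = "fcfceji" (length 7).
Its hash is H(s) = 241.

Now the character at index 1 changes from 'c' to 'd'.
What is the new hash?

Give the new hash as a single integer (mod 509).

val('c') = 3, val('d') = 4
Position k = 1, exponent = n-1-k = 5
B^5 mod M = 13^5 mod 509 = 232
Delta = (4 - 3) * 232 mod 509 = 232
New hash = (241 + 232) mod 509 = 473

Answer: 473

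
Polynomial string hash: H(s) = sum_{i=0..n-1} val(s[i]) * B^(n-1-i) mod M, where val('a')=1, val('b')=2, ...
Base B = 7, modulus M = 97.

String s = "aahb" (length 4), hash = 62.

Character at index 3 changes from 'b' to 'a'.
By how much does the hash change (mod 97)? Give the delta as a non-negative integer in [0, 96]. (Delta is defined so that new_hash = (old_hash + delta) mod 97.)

Answer: 96

Derivation:
Delta formula: (val(new) - val(old)) * B^(n-1-k) mod M
  val('a') - val('b') = 1 - 2 = -1
  B^(n-1-k) = 7^0 mod 97 = 1
  Delta = -1 * 1 mod 97 = 96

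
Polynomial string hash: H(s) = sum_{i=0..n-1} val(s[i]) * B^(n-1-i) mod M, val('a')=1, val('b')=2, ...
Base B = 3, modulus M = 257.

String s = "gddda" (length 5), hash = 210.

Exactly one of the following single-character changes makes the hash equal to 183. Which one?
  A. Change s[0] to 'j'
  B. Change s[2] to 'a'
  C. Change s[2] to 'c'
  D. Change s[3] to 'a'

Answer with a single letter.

Option A: s[0]='g'->'j', delta=(10-7)*3^4 mod 257 = 243, hash=210+243 mod 257 = 196
Option B: s[2]='d'->'a', delta=(1-4)*3^2 mod 257 = 230, hash=210+230 mod 257 = 183 <-- target
Option C: s[2]='d'->'c', delta=(3-4)*3^2 mod 257 = 248, hash=210+248 mod 257 = 201
Option D: s[3]='d'->'a', delta=(1-4)*3^1 mod 257 = 248, hash=210+248 mod 257 = 201

Answer: B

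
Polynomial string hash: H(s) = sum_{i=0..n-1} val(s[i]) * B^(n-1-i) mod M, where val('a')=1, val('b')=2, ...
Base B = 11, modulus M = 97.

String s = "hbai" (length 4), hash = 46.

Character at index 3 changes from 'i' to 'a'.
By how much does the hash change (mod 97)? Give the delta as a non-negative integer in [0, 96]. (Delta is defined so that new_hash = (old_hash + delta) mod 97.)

Answer: 89

Derivation:
Delta formula: (val(new) - val(old)) * B^(n-1-k) mod M
  val('a') - val('i') = 1 - 9 = -8
  B^(n-1-k) = 11^0 mod 97 = 1
  Delta = -8 * 1 mod 97 = 89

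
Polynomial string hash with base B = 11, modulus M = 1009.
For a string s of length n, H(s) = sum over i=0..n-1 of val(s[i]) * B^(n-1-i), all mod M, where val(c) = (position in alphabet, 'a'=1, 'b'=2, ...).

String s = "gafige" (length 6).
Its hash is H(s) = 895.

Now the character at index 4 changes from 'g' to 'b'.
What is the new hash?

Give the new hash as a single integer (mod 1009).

val('g') = 7, val('b') = 2
Position k = 4, exponent = n-1-k = 1
B^1 mod M = 11^1 mod 1009 = 11
Delta = (2 - 7) * 11 mod 1009 = 954
New hash = (895 + 954) mod 1009 = 840

Answer: 840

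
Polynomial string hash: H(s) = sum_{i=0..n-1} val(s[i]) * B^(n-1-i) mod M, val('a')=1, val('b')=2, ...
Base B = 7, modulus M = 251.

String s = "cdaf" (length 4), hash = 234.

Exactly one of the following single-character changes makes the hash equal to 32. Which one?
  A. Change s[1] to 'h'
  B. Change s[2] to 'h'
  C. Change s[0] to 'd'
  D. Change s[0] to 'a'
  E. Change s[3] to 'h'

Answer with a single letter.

Option A: s[1]='d'->'h', delta=(8-4)*7^2 mod 251 = 196, hash=234+196 mod 251 = 179
Option B: s[2]='a'->'h', delta=(8-1)*7^1 mod 251 = 49, hash=234+49 mod 251 = 32 <-- target
Option C: s[0]='c'->'d', delta=(4-3)*7^3 mod 251 = 92, hash=234+92 mod 251 = 75
Option D: s[0]='c'->'a', delta=(1-3)*7^3 mod 251 = 67, hash=234+67 mod 251 = 50
Option E: s[3]='f'->'h', delta=(8-6)*7^0 mod 251 = 2, hash=234+2 mod 251 = 236

Answer: B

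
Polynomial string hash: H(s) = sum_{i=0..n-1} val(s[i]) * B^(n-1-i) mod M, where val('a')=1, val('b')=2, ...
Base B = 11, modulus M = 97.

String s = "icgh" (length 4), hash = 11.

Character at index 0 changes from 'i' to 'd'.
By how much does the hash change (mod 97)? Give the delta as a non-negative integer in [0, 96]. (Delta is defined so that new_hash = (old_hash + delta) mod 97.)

Answer: 38

Derivation:
Delta formula: (val(new) - val(old)) * B^(n-1-k) mod M
  val('d') - val('i') = 4 - 9 = -5
  B^(n-1-k) = 11^3 mod 97 = 70
  Delta = -5 * 70 mod 97 = 38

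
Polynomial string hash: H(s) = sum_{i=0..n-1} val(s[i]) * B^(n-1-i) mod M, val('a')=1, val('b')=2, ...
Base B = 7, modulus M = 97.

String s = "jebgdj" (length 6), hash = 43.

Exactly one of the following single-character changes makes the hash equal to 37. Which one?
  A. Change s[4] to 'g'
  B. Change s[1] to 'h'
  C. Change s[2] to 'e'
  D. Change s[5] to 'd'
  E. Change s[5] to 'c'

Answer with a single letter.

Option A: s[4]='d'->'g', delta=(7-4)*7^1 mod 97 = 21, hash=43+21 mod 97 = 64
Option B: s[1]='e'->'h', delta=(8-5)*7^4 mod 97 = 25, hash=43+25 mod 97 = 68
Option C: s[2]='b'->'e', delta=(5-2)*7^3 mod 97 = 59, hash=43+59 mod 97 = 5
Option D: s[5]='j'->'d', delta=(4-10)*7^0 mod 97 = 91, hash=43+91 mod 97 = 37 <-- target
Option E: s[5]='j'->'c', delta=(3-10)*7^0 mod 97 = 90, hash=43+90 mod 97 = 36

Answer: D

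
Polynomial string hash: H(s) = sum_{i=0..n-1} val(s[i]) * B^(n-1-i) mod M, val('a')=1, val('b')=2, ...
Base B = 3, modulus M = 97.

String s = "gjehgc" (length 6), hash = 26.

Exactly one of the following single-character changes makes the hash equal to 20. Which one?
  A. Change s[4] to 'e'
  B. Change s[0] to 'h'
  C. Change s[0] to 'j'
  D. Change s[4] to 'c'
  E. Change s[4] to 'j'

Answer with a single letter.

Option A: s[4]='g'->'e', delta=(5-7)*3^1 mod 97 = 91, hash=26+91 mod 97 = 20 <-- target
Option B: s[0]='g'->'h', delta=(8-7)*3^5 mod 97 = 49, hash=26+49 mod 97 = 75
Option C: s[0]='g'->'j', delta=(10-7)*3^5 mod 97 = 50, hash=26+50 mod 97 = 76
Option D: s[4]='g'->'c', delta=(3-7)*3^1 mod 97 = 85, hash=26+85 mod 97 = 14
Option E: s[4]='g'->'j', delta=(10-7)*3^1 mod 97 = 9, hash=26+9 mod 97 = 35

Answer: A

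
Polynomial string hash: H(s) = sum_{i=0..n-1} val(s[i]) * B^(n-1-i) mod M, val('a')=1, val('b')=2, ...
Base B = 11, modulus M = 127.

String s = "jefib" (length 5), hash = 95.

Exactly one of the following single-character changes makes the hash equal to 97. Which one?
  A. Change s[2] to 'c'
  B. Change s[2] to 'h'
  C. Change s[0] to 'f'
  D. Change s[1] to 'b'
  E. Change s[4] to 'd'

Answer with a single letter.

Option A: s[2]='f'->'c', delta=(3-6)*11^2 mod 127 = 18, hash=95+18 mod 127 = 113
Option B: s[2]='f'->'h', delta=(8-6)*11^2 mod 127 = 115, hash=95+115 mod 127 = 83
Option C: s[0]='j'->'f', delta=(6-10)*11^4 mod 127 = 110, hash=95+110 mod 127 = 78
Option D: s[1]='e'->'b', delta=(2-5)*11^3 mod 127 = 71, hash=95+71 mod 127 = 39
Option E: s[4]='b'->'d', delta=(4-2)*11^0 mod 127 = 2, hash=95+2 mod 127 = 97 <-- target

Answer: E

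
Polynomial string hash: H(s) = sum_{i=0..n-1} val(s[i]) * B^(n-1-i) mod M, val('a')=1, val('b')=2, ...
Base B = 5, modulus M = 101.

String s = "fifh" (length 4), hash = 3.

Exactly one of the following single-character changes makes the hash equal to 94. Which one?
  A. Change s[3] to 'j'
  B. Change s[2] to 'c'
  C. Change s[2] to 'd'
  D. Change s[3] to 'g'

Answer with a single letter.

Answer: C

Derivation:
Option A: s[3]='h'->'j', delta=(10-8)*5^0 mod 101 = 2, hash=3+2 mod 101 = 5
Option B: s[2]='f'->'c', delta=(3-6)*5^1 mod 101 = 86, hash=3+86 mod 101 = 89
Option C: s[2]='f'->'d', delta=(4-6)*5^1 mod 101 = 91, hash=3+91 mod 101 = 94 <-- target
Option D: s[3]='h'->'g', delta=(7-8)*5^0 mod 101 = 100, hash=3+100 mod 101 = 2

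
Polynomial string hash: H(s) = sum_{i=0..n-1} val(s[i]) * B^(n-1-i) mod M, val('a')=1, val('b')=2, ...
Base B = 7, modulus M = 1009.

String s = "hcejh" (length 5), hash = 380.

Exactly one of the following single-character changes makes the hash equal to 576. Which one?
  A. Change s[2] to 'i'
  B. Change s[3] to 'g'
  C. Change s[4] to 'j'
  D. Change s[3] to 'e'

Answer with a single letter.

Option A: s[2]='e'->'i', delta=(9-5)*7^2 mod 1009 = 196, hash=380+196 mod 1009 = 576 <-- target
Option B: s[3]='j'->'g', delta=(7-10)*7^1 mod 1009 = 988, hash=380+988 mod 1009 = 359
Option C: s[4]='h'->'j', delta=(10-8)*7^0 mod 1009 = 2, hash=380+2 mod 1009 = 382
Option D: s[3]='j'->'e', delta=(5-10)*7^1 mod 1009 = 974, hash=380+974 mod 1009 = 345

Answer: A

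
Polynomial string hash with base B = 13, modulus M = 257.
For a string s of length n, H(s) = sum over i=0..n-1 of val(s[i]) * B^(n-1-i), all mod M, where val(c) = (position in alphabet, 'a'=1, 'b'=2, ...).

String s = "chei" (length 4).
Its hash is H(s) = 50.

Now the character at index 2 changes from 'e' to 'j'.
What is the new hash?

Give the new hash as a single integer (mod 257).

Answer: 115

Derivation:
val('e') = 5, val('j') = 10
Position k = 2, exponent = n-1-k = 1
B^1 mod M = 13^1 mod 257 = 13
Delta = (10 - 5) * 13 mod 257 = 65
New hash = (50 + 65) mod 257 = 115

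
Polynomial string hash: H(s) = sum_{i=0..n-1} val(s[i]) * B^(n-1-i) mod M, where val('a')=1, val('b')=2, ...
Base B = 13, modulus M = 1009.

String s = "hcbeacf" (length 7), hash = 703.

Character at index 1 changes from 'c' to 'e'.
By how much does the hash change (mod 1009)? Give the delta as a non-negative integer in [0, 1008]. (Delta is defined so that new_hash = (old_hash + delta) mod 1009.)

Delta formula: (val(new) - val(old)) * B^(n-1-k) mod M
  val('e') - val('c') = 5 - 3 = 2
  B^(n-1-k) = 13^5 mod 1009 = 990
  Delta = 2 * 990 mod 1009 = 971

Answer: 971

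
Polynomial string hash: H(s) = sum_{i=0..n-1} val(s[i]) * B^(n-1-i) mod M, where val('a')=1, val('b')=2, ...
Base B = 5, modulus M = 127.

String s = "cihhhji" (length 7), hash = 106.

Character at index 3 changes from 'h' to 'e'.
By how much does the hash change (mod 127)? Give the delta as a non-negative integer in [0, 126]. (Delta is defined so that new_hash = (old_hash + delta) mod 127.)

Answer: 6

Derivation:
Delta formula: (val(new) - val(old)) * B^(n-1-k) mod M
  val('e') - val('h') = 5 - 8 = -3
  B^(n-1-k) = 5^3 mod 127 = 125
  Delta = -3 * 125 mod 127 = 6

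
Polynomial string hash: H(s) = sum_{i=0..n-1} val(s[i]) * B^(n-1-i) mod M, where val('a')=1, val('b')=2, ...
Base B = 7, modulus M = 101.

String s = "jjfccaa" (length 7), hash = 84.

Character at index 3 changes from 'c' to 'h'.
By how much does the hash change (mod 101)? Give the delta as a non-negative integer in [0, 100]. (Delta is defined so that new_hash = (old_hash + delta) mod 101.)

Answer: 99

Derivation:
Delta formula: (val(new) - val(old)) * B^(n-1-k) mod M
  val('h') - val('c') = 8 - 3 = 5
  B^(n-1-k) = 7^3 mod 101 = 40
  Delta = 5 * 40 mod 101 = 99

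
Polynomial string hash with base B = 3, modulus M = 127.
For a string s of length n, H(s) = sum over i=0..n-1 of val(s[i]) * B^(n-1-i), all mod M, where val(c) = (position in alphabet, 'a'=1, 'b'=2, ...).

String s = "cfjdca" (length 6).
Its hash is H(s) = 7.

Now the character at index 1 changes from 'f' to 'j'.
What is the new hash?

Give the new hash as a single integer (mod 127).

val('f') = 6, val('j') = 10
Position k = 1, exponent = n-1-k = 4
B^4 mod M = 3^4 mod 127 = 81
Delta = (10 - 6) * 81 mod 127 = 70
New hash = (7 + 70) mod 127 = 77

Answer: 77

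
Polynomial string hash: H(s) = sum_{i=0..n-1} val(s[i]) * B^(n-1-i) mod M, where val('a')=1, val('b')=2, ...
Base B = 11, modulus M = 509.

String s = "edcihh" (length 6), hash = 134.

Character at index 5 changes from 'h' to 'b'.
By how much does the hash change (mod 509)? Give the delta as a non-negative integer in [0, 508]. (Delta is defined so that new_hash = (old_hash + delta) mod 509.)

Delta formula: (val(new) - val(old)) * B^(n-1-k) mod M
  val('b') - val('h') = 2 - 8 = -6
  B^(n-1-k) = 11^0 mod 509 = 1
  Delta = -6 * 1 mod 509 = 503

Answer: 503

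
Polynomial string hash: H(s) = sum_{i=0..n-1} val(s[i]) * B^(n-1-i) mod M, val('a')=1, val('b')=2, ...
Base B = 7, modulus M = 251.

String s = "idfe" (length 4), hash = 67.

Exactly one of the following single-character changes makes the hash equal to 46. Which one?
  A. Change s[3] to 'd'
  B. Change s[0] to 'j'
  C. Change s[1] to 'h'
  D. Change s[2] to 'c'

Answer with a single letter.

Answer: D

Derivation:
Option A: s[3]='e'->'d', delta=(4-5)*7^0 mod 251 = 250, hash=67+250 mod 251 = 66
Option B: s[0]='i'->'j', delta=(10-9)*7^3 mod 251 = 92, hash=67+92 mod 251 = 159
Option C: s[1]='d'->'h', delta=(8-4)*7^2 mod 251 = 196, hash=67+196 mod 251 = 12
Option D: s[2]='f'->'c', delta=(3-6)*7^1 mod 251 = 230, hash=67+230 mod 251 = 46 <-- target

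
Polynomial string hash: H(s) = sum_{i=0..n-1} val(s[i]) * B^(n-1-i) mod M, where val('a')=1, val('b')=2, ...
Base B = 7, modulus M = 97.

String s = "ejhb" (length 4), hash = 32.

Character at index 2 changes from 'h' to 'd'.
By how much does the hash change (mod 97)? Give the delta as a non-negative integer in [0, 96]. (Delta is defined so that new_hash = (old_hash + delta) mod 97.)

Delta formula: (val(new) - val(old)) * B^(n-1-k) mod M
  val('d') - val('h') = 4 - 8 = -4
  B^(n-1-k) = 7^1 mod 97 = 7
  Delta = -4 * 7 mod 97 = 69

Answer: 69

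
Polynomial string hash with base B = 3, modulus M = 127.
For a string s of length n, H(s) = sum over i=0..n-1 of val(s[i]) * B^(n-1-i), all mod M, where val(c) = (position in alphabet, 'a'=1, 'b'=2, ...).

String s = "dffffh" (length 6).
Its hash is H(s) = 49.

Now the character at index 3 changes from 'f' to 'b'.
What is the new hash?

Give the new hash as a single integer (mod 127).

val('f') = 6, val('b') = 2
Position k = 3, exponent = n-1-k = 2
B^2 mod M = 3^2 mod 127 = 9
Delta = (2 - 6) * 9 mod 127 = 91
New hash = (49 + 91) mod 127 = 13

Answer: 13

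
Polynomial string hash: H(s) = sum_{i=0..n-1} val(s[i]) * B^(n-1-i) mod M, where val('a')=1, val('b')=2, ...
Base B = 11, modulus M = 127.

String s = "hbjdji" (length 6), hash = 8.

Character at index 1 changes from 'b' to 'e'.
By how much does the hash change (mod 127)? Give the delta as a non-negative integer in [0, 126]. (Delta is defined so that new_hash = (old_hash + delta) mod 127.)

Answer: 108

Derivation:
Delta formula: (val(new) - val(old)) * B^(n-1-k) mod M
  val('e') - val('b') = 5 - 2 = 3
  B^(n-1-k) = 11^4 mod 127 = 36
  Delta = 3 * 36 mod 127 = 108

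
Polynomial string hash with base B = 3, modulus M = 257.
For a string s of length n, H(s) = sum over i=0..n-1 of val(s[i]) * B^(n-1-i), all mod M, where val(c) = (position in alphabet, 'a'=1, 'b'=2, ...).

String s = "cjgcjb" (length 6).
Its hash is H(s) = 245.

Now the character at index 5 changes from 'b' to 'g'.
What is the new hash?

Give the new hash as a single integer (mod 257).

val('b') = 2, val('g') = 7
Position k = 5, exponent = n-1-k = 0
B^0 mod M = 3^0 mod 257 = 1
Delta = (7 - 2) * 1 mod 257 = 5
New hash = (245 + 5) mod 257 = 250

Answer: 250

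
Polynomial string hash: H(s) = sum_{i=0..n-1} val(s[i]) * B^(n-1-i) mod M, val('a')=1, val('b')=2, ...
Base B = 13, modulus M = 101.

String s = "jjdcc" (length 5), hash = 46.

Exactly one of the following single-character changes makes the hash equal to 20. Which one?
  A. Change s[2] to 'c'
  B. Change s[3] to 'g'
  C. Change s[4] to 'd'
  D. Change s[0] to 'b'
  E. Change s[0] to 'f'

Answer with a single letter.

Option A: s[2]='d'->'c', delta=(3-4)*13^2 mod 101 = 33, hash=46+33 mod 101 = 79
Option B: s[3]='c'->'g', delta=(7-3)*13^1 mod 101 = 52, hash=46+52 mod 101 = 98
Option C: s[4]='c'->'d', delta=(4-3)*13^0 mod 101 = 1, hash=46+1 mod 101 = 47
Option D: s[0]='j'->'b', delta=(2-10)*13^4 mod 101 = 75, hash=46+75 mod 101 = 20 <-- target
Option E: s[0]='j'->'f', delta=(6-10)*13^4 mod 101 = 88, hash=46+88 mod 101 = 33

Answer: D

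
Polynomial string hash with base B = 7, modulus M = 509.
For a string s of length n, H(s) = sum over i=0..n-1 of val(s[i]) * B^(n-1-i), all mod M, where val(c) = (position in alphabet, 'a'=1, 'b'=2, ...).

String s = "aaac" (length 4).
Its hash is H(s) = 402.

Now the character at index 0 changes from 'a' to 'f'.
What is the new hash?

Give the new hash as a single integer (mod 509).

Answer: 81

Derivation:
val('a') = 1, val('f') = 6
Position k = 0, exponent = n-1-k = 3
B^3 mod M = 7^3 mod 509 = 343
Delta = (6 - 1) * 343 mod 509 = 188
New hash = (402 + 188) mod 509 = 81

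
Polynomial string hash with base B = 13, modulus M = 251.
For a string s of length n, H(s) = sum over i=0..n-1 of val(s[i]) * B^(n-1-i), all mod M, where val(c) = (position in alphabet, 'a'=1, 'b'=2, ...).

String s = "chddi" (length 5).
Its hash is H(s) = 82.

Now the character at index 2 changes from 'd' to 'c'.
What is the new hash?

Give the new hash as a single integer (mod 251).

Answer: 164

Derivation:
val('d') = 4, val('c') = 3
Position k = 2, exponent = n-1-k = 2
B^2 mod M = 13^2 mod 251 = 169
Delta = (3 - 4) * 169 mod 251 = 82
New hash = (82 + 82) mod 251 = 164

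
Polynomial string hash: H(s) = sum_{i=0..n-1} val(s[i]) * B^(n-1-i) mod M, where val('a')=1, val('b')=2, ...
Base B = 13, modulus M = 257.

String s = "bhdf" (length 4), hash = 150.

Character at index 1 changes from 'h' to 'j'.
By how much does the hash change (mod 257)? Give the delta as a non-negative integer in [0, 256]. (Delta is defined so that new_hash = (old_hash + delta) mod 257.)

Delta formula: (val(new) - val(old)) * B^(n-1-k) mod M
  val('j') - val('h') = 10 - 8 = 2
  B^(n-1-k) = 13^2 mod 257 = 169
  Delta = 2 * 169 mod 257 = 81

Answer: 81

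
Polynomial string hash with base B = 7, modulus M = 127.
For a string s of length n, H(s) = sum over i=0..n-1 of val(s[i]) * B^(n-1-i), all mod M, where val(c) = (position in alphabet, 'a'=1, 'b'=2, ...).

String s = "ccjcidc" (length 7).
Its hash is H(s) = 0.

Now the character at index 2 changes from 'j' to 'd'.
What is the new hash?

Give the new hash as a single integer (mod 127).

val('j') = 10, val('d') = 4
Position k = 2, exponent = n-1-k = 4
B^4 mod M = 7^4 mod 127 = 115
Delta = (4 - 10) * 115 mod 127 = 72
New hash = (0 + 72) mod 127 = 72

Answer: 72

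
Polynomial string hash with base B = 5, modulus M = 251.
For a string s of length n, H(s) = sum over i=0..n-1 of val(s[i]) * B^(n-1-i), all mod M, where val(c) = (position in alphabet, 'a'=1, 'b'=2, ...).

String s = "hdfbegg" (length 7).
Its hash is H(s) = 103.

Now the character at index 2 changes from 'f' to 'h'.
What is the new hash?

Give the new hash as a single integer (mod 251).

Answer: 98

Derivation:
val('f') = 6, val('h') = 8
Position k = 2, exponent = n-1-k = 4
B^4 mod M = 5^4 mod 251 = 123
Delta = (8 - 6) * 123 mod 251 = 246
New hash = (103 + 246) mod 251 = 98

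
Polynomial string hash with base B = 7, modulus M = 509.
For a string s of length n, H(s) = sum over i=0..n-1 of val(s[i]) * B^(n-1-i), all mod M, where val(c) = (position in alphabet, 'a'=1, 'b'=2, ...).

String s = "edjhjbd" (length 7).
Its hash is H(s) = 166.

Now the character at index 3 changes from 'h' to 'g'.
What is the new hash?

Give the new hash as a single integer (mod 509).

Answer: 332

Derivation:
val('h') = 8, val('g') = 7
Position k = 3, exponent = n-1-k = 3
B^3 mod M = 7^3 mod 509 = 343
Delta = (7 - 8) * 343 mod 509 = 166
New hash = (166 + 166) mod 509 = 332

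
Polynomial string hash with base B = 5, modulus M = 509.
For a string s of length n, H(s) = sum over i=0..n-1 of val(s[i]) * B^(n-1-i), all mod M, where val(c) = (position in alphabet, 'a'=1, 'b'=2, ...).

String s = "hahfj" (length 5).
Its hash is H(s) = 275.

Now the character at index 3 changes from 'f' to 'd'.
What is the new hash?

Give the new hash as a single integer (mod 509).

Answer: 265

Derivation:
val('f') = 6, val('d') = 4
Position k = 3, exponent = n-1-k = 1
B^1 mod M = 5^1 mod 509 = 5
Delta = (4 - 6) * 5 mod 509 = 499
New hash = (275 + 499) mod 509 = 265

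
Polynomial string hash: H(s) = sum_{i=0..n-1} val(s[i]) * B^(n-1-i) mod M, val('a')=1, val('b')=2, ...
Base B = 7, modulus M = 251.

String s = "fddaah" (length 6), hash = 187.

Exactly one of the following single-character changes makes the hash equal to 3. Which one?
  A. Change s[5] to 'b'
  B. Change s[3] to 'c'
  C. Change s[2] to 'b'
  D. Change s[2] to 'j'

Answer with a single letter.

Answer: C

Derivation:
Option A: s[5]='h'->'b', delta=(2-8)*7^0 mod 251 = 245, hash=187+245 mod 251 = 181
Option B: s[3]='a'->'c', delta=(3-1)*7^2 mod 251 = 98, hash=187+98 mod 251 = 34
Option C: s[2]='d'->'b', delta=(2-4)*7^3 mod 251 = 67, hash=187+67 mod 251 = 3 <-- target
Option D: s[2]='d'->'j', delta=(10-4)*7^3 mod 251 = 50, hash=187+50 mod 251 = 237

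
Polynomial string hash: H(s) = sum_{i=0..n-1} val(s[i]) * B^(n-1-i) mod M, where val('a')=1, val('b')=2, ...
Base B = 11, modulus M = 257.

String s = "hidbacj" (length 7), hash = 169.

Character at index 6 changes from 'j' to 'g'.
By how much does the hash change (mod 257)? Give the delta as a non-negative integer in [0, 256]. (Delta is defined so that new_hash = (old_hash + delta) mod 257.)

Delta formula: (val(new) - val(old)) * B^(n-1-k) mod M
  val('g') - val('j') = 7 - 10 = -3
  B^(n-1-k) = 11^0 mod 257 = 1
  Delta = -3 * 1 mod 257 = 254

Answer: 254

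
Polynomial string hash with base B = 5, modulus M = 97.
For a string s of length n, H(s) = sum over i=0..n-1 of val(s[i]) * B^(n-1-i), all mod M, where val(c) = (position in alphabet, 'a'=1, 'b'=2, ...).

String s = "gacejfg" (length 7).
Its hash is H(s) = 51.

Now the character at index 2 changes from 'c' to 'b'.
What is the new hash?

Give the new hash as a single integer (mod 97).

Answer: 8

Derivation:
val('c') = 3, val('b') = 2
Position k = 2, exponent = n-1-k = 4
B^4 mod M = 5^4 mod 97 = 43
Delta = (2 - 3) * 43 mod 97 = 54
New hash = (51 + 54) mod 97 = 8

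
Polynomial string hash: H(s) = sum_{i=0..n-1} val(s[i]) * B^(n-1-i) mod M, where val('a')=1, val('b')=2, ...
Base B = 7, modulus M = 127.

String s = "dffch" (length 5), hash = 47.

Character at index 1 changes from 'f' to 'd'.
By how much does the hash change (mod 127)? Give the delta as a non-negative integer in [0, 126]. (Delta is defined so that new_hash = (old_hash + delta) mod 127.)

Delta formula: (val(new) - val(old)) * B^(n-1-k) mod M
  val('d') - val('f') = 4 - 6 = -2
  B^(n-1-k) = 7^3 mod 127 = 89
  Delta = -2 * 89 mod 127 = 76

Answer: 76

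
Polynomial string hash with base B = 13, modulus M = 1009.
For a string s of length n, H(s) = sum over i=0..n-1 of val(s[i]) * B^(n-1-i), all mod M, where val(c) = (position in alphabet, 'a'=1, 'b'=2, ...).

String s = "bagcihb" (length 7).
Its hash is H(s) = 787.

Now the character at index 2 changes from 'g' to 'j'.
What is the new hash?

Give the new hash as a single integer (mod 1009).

val('g') = 7, val('j') = 10
Position k = 2, exponent = n-1-k = 4
B^4 mod M = 13^4 mod 1009 = 309
Delta = (10 - 7) * 309 mod 1009 = 927
New hash = (787 + 927) mod 1009 = 705

Answer: 705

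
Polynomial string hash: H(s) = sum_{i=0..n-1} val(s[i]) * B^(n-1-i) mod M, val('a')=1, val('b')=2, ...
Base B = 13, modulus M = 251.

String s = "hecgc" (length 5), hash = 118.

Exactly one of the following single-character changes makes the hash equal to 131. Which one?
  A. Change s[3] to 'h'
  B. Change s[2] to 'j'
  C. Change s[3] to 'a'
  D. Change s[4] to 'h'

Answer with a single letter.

Answer: A

Derivation:
Option A: s[3]='g'->'h', delta=(8-7)*13^1 mod 251 = 13, hash=118+13 mod 251 = 131 <-- target
Option B: s[2]='c'->'j', delta=(10-3)*13^2 mod 251 = 179, hash=118+179 mod 251 = 46
Option C: s[3]='g'->'a', delta=(1-7)*13^1 mod 251 = 173, hash=118+173 mod 251 = 40
Option D: s[4]='c'->'h', delta=(8-3)*13^0 mod 251 = 5, hash=118+5 mod 251 = 123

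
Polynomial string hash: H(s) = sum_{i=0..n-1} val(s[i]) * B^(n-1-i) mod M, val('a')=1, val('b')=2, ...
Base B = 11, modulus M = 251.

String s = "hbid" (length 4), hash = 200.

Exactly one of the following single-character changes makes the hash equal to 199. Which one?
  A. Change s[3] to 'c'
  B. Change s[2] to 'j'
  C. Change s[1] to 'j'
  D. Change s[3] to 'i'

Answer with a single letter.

Option A: s[3]='d'->'c', delta=(3-4)*11^0 mod 251 = 250, hash=200+250 mod 251 = 199 <-- target
Option B: s[2]='i'->'j', delta=(10-9)*11^1 mod 251 = 11, hash=200+11 mod 251 = 211
Option C: s[1]='b'->'j', delta=(10-2)*11^2 mod 251 = 215, hash=200+215 mod 251 = 164
Option D: s[3]='d'->'i', delta=(9-4)*11^0 mod 251 = 5, hash=200+5 mod 251 = 205

Answer: A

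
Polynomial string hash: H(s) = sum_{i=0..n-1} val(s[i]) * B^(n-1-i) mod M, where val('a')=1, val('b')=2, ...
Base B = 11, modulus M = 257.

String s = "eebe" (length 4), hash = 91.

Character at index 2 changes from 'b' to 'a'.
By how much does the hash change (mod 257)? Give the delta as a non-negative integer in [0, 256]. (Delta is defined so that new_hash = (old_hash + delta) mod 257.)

Answer: 246

Derivation:
Delta formula: (val(new) - val(old)) * B^(n-1-k) mod M
  val('a') - val('b') = 1 - 2 = -1
  B^(n-1-k) = 11^1 mod 257 = 11
  Delta = -1 * 11 mod 257 = 246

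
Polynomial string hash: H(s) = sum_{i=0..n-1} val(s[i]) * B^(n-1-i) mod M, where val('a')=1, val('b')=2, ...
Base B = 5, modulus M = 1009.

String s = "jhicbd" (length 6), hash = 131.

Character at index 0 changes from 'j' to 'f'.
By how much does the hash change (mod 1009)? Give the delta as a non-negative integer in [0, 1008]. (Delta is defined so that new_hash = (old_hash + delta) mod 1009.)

Answer: 617

Derivation:
Delta formula: (val(new) - val(old)) * B^(n-1-k) mod M
  val('f') - val('j') = 6 - 10 = -4
  B^(n-1-k) = 5^5 mod 1009 = 98
  Delta = -4 * 98 mod 1009 = 617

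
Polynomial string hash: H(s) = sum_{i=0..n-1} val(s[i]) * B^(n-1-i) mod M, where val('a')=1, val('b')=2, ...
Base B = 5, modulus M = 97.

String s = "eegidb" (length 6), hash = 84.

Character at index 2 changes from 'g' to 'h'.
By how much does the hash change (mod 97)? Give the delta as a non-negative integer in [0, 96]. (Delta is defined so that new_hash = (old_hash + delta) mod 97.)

Delta formula: (val(new) - val(old)) * B^(n-1-k) mod M
  val('h') - val('g') = 8 - 7 = 1
  B^(n-1-k) = 5^3 mod 97 = 28
  Delta = 1 * 28 mod 97 = 28

Answer: 28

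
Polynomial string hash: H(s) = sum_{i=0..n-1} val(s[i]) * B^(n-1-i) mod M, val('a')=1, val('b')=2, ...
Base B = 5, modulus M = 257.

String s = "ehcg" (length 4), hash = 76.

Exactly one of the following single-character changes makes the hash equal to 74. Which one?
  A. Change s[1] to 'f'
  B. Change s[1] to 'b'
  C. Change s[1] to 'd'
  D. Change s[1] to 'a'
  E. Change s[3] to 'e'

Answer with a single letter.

Answer: E

Derivation:
Option A: s[1]='h'->'f', delta=(6-8)*5^2 mod 257 = 207, hash=76+207 mod 257 = 26
Option B: s[1]='h'->'b', delta=(2-8)*5^2 mod 257 = 107, hash=76+107 mod 257 = 183
Option C: s[1]='h'->'d', delta=(4-8)*5^2 mod 257 = 157, hash=76+157 mod 257 = 233
Option D: s[1]='h'->'a', delta=(1-8)*5^2 mod 257 = 82, hash=76+82 mod 257 = 158
Option E: s[3]='g'->'e', delta=(5-7)*5^0 mod 257 = 255, hash=76+255 mod 257 = 74 <-- target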